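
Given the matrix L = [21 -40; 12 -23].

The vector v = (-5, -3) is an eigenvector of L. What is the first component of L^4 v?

-405

First find the eigenvalue: Lv = (15, 9) = -3·(-5, -3), so λ = -3.
Then L^4 v = λ^4·v = (-3)^4·(-5, -3) = 81·(-5, -3) = (-405, -243).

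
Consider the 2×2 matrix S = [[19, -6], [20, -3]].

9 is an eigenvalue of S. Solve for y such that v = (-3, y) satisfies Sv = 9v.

-5

We need (S - 9I)v = 0.
S - 9I = [[10, -6], [20, -12]].
Row 1: (10)·-3 + (-6)·y = 0
Row 2: (20)·-3 + (-12)·y = 0
Solving gives y = -5.
Check: S·(-3, -5) = (-27, -45) = 9·(-3, -5).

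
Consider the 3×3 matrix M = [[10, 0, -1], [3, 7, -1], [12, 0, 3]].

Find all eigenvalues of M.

Set up det(lambda·I - M) = 0.
Expanding the 3×3 determinant: p(lambda) = lambda^3 - 20·lambda^2 + 133·lambda - 294.
Rational-root test: lambda = 6 gives p(6) = 0.
Dividing by (lambda - 6) leaves lambda^2 - 14·lambda + 49.
The quadratic factor is (lambda - 7)^2.
Eigenvalues: 6, 7, 7.

6, 7, 7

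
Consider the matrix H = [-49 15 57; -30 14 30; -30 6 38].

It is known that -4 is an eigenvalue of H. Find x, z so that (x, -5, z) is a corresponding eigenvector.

We need (H + 4I)v = 0.
H + 4I = [[-45, 15, 57], [-30, 18, 30], [-30, 6, 42]].
Row 1: (-45)·x + (15)·-5 + (57)·z = 0
Row 2: (-30)·x + (18)·-5 + (30)·z = 0
Row 3: (-30)·x + (6)·-5 + (42)·z = 0
Solving gives x = -8, z = -5.
Check: H·(-8, -5, -5) = (32, 20, 20) = -4·(-8, -5, -5).

-8, -5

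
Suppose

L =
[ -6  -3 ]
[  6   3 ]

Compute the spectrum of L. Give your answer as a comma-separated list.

-3, 0

det(L - λI) = (-6 - λ)(3 - λ) - (-3)·(6) = λ^2 + 3λ.
This factors as (λ + 3)·λ = 0.
Eigenvalues: -3, 0.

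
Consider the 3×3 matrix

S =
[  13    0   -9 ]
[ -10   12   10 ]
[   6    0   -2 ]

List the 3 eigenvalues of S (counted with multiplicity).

4, 7, 12

Set up det(tI - S) = 0.
Cofactor expansion gives p(t) = t^3 - 23t^2 + 160t - 336.
Try t = 4: p(4) = 0, so 4 is a root.
Factor out (t - 4): p(t) = (t - 4)·(t^2 - 19t + 84).
The quadratic factors as (t - 7)·(t - 12).
Eigenvalues: 4, 7, 12.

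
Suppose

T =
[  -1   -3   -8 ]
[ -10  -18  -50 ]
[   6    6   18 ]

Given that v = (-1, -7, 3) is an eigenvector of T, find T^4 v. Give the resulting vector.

First find the eigenvalue: Tv = (-2, -14, 6) = 2·(-1, -7, 3), so λ = 2.
Then T^4 v = λ^4·v = 2^4·(-1, -7, 3) = 16·(-1, -7, 3) = (-16, -112, 48).

(-16, -112, 48)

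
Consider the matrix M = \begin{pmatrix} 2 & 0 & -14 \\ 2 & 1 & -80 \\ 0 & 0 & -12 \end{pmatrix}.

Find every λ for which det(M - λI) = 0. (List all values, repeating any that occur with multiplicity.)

Compute the characteristic polynomial p(t) = det(tI - M).
Cofactor expansion gives p(t) = t^3 + 9t^2 - 34t + 24.
Try t = 2: p(2) = 0, so 2 is a root.
Dividing by (t - 2) leaves t^2 + 11t - 12.
The quadratic factors as (t + 12)·(t - 1).
Eigenvalues: -12, 1, 2.

-12, 1, 2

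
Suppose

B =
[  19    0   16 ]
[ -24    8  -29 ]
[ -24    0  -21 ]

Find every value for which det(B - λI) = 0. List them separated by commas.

Compute the characteristic polynomial p(r) = det(rI - B).
Expanding the 3×3 determinant: p(r) = r^3 - 6r^2 - 31r + 120.
Rational-root test: r = 8 gives p(8) = 0.
Factor out (r - 8): p(r) = (r - 8)·(r^2 + 2r - 15).
The quadratic factors as (r + 5)·(r - 3).
Eigenvalues: -5, 3, 8.

-5, 3, 8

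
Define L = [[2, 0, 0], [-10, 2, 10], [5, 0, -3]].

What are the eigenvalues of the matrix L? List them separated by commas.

-3, 2, 2

Compute the characteristic polynomial p(r) = det(rI - L).
Expanding along the first row, p(r) = r^3 - r^2 - 8r + 12.
Since p(2) = 0, r = 2 is a root.
Dividing by (r - 2) leaves r^2 + r - 6.
The quadratic factors as (r + 3)·(r - 2).
Eigenvalues: -3, 2, 2.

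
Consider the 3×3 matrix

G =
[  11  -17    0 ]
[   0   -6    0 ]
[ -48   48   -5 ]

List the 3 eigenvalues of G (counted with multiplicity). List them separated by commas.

Set up det(λI - G) = 0.
Cofactor expansion gives p(λ) = λ^3 - 91λ - 330.
Since p(-6) = 0, λ = -6 is a root.
Factor out (λ + 6): p(λ) = (λ + 6)·(λ^2 - 6λ - 55).
The quadratic factors as (λ + 5)·(λ - 11).
Eigenvalues: -6, -5, 11.

-6, -5, 11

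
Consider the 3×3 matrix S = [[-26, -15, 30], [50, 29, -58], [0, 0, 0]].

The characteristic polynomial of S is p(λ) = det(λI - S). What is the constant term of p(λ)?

p(λ) = λ^3 - 3λ^2 - 4λ.
The constant term is 0.

0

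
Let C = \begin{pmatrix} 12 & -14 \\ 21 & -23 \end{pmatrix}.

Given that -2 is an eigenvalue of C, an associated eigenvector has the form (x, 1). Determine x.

1

We need (C + 2I)v = 0.
C + 2I = [[14, -14], [21, -21]].
Row 1: (14)·x + (-14)·1 = 0
Row 2: (21)·x + (-21)·1 = 0
Solving gives x = 1.
Check: C·(1, 1) = (-2, -2) = -2·(1, 1).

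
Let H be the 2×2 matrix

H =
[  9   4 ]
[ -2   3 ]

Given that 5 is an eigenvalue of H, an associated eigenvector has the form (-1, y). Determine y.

1

We need (H - 5I)v = 0.
H - 5I = [[4, 4], [-2, -2]].
Row 1: (4)·-1 + (4)·y = 0
Row 2: (-2)·-1 + (-2)·y = 0
Solving gives y = 1.
Check: H·(-1, 1) = (-5, 5) = 5·(-1, 1).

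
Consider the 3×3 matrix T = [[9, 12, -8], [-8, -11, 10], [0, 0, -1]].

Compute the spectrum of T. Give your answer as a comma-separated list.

-3, -1, 1

Compute the characteristic polynomial p(λ) = det(λI - T).
Cofactor expansion gives p(λ) = λ^3 + 3λ^2 - λ - 3.
Try λ = -1: p(-1) = 0, so -1 is a root.
Dividing by (λ + 1) leaves λ^2 + 2λ - 3.
The quadratic factors as (λ + 3)·(λ - 1).
Eigenvalues: -3, -1, 1.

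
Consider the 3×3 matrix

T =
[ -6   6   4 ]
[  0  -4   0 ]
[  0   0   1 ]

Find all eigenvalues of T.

T is upper triangular, so its eigenvalues are the diagonal entries.
Diagonal: -6, -4, 1.

-6, -4, 1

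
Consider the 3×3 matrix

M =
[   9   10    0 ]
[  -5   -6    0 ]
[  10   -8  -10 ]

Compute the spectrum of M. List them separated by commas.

The characteristic polynomial is p(s) = det(sI - M).
Expanding the 3×3 determinant: p(s) = s^3 + 7s^2 - 34s - 40.
Try s = 4: p(4) = 0, so 4 is a root.
Dividing by (s - 4) leaves s^2 + 11s + 10.
The quadratic factors as (s + 10)·(s + 1).
Eigenvalues: -10, -1, 4.

-10, -1, 4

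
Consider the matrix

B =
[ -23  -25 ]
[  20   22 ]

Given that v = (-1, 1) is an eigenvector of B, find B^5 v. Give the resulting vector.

First find the eigenvalue: Bv = (-2, 2) = 2·(-1, 1), so λ = 2.
Then B^5 v = λ^5·v = 2^5·(-1, 1) = 32·(-1, 1) = (-32, 32).

(-32, 32)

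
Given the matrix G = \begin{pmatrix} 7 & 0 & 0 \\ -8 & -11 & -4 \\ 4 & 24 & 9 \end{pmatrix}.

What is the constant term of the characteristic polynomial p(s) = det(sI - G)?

21

p(0) = det(0·I − G) = det(−G) = (−1)^3·det(G).
det(G) = -21, so p(0) = 21.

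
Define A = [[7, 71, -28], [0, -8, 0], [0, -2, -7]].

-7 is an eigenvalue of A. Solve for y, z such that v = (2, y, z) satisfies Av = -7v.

0, 1

We need (A + 7I)v = 0.
A + 7I = [[14, 71, -28], [0, -1, 0], [0, -2, 0]].
Row 1: (14)·2 + (71)·y + (-28)·z = 0
Row 2: (0)·2 + (-1)·y + (0)·z = 0
Row 3: (0)·2 + (-2)·y + (0)·z = 0
Solving gives y = 0, z = 1.
Check: A·(2, 0, 1) = (-14, 0, -7) = -7·(2, 0, 1).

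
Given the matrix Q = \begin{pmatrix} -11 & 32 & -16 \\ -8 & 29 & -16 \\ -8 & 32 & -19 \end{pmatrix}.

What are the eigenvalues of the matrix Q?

The characteristic polynomial is p(lambda) = det(lambda·I - Q).
Expanding along the first row, p(lambda) = lambda^3 + lambda^2 - 21·lambda - 45.
Rational-root test: lambda = -3 gives p(-3) = 0.
Dividing by (lambda + 3) leaves lambda^2 - 2·lambda - 15.
The quadratic factors as (lambda + 3)·(lambda - 5).
Eigenvalues: -3, -3, 5.

-3, -3, 5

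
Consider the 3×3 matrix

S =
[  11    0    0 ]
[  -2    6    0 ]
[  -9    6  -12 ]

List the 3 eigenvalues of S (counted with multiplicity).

S is lower triangular, so its eigenvalues are the diagonal entries.
Diagonal: 11, 6, -12.

-12, 6, 11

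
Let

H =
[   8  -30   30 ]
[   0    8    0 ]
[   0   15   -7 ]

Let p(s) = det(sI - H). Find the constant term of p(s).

448

p(s) = s^3 - 9s^2 - 48s + 448.
The constant term is 448.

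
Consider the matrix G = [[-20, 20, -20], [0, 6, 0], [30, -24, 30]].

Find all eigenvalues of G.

Set up det(sI - G) = 0.
Expanding the 3×3 determinant: p(s) = s^3 - 16s^2 + 60s.
Try s = 0: p(0) = 0, so 0 is a root.
Factor out s: p(s) = s·(s^2 - 16s + 60).
The quadratic factors as (s - 6)·(s - 10).
Eigenvalues: 0, 6, 10.

0, 6, 10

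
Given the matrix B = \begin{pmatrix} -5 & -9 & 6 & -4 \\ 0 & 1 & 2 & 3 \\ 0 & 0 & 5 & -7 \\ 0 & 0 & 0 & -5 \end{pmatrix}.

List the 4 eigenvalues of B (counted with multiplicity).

-5, -5, 1, 5

B is upper triangular, so its eigenvalues are the diagonal entries.
Diagonal: -5, 1, 5, -5.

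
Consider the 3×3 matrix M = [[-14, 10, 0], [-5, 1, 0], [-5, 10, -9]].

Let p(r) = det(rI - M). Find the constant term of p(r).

324

p(r) = r^3 + 22r^2 + 153r + 324.
The constant term is 324.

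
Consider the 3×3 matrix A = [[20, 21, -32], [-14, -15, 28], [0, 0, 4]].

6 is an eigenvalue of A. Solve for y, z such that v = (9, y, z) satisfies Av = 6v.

We need (A - 6I)v = 0.
A - 6I = [[14, 21, -32], [-14, -21, 28], [0, 0, -2]].
Row 1: (14)·9 + (21)·y + (-32)·z = 0
Row 2: (-14)·9 + (-21)·y + (28)·z = 0
Row 3: (0)·9 + (0)·y + (-2)·z = 0
Solving gives y = -6, z = 0.
Check: A·(9, -6, 0) = (54, -36, 0) = 6·(9, -6, 0).

-6, 0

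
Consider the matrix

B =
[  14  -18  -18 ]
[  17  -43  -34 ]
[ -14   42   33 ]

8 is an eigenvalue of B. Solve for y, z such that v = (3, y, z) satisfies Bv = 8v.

1, 0

We need (B - 8I)v = 0.
B - 8I = [[6, -18, -18], [17, -51, -34], [-14, 42, 25]].
Row 1: (6)·3 + (-18)·y + (-18)·z = 0
Row 2: (17)·3 + (-51)·y + (-34)·z = 0
Row 3: (-14)·3 + (42)·y + (25)·z = 0
Solving gives y = 1, z = 0.
Check: B·(3, 1, 0) = (24, 8, 0) = 8·(3, 1, 0).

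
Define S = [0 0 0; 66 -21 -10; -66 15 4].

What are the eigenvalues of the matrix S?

Set up det(sI - S) = 0.
Expanding along the first row, p(s) = s^3 + 17s^2 + 66s.
Rational-root test: s = 0 gives p(0) = 0.
Dividing by s leaves s^2 + 17s + 66.
The quadratic factors as (s + 11)·(s + 6).
Eigenvalues: -11, -6, 0.

-11, -6, 0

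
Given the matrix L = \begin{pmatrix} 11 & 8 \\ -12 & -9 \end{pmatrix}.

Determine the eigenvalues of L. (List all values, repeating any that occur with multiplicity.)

det(L - tI) = (11 - t)(-9 - t) - (8)·(-12) = t^2 - 2t - 3.
This factors as (t + 1)·(t - 3) = 0.
Eigenvalues: -1, 3.

-1, 3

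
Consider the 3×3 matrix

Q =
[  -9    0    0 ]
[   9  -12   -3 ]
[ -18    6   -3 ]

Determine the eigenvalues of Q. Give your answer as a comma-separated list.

-9, -9, -6

Compute the characteristic polynomial p(s) = det(sI - Q).
Expanding along the first row, p(s) = s^3 + 24s^2 + 189s + 486.
Try s = -6: p(-6) = 0, so -6 is a root.
Factor out (s + 6): p(s) = (s + 6)·(s^2 + 18s + 81).
The quadratic factor is (s + 9)^2.
Eigenvalues: -9, -9, -6.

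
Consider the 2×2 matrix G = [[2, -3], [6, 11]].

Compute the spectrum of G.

5, 8

det(G - rI) = (2 - r)(11 - r) - (-3)·(6) = r^2 - 13r + 40.
This factors as (r - 5)·(r - 8) = 0.
Eigenvalues: 5, 8.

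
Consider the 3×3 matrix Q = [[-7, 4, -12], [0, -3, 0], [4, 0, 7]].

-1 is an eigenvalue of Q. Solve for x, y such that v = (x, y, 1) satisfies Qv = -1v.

We need (Q + 1I)v = 0.
Q + 1I = [[-6, 4, -12], [0, -2, 0], [4, 0, 8]].
Row 1: (-6)·x + (4)·y + (-12)·1 = 0
Row 2: (0)·x + (-2)·y + (0)·1 = 0
Row 3: (4)·x + (0)·y + (8)·1 = 0
Solving gives x = -2, y = 0.
Check: Q·(-2, 0, 1) = (2, 0, -1) = -1·(-2, 0, 1).

-2, 0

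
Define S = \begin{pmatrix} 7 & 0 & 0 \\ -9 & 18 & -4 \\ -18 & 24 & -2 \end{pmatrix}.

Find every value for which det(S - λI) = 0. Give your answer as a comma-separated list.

The characteristic polynomial is p(lambda) = det(lambda·I - S).
Expanding along the first row, p(lambda) = lambda^3 - 23·lambda^2 + 172·lambda - 420.
Rational-root test: lambda = 6 gives p(6) = 0.
Dividing by (lambda - 6) leaves lambda^2 - 17·lambda + 70.
The quadratic factors as (lambda - 7)·(lambda - 10).
Eigenvalues: 6, 7, 10.

6, 7, 10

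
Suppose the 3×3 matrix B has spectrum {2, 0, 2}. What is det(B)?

det(B) is the product of the eigenvalues: (2) · (0) · (2) = 0.

0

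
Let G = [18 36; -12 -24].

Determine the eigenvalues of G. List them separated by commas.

det(G - rI) = (18 - r)(-24 - r) - (36)·(-12) = r^2 + 6r.
This factors as (r + 6)·r = 0.
Eigenvalues: -6, 0.

-6, 0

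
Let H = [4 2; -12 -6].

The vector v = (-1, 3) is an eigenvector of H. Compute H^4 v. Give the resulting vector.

(-16, 48)

First find the eigenvalue: Hv = (2, -6) = -2·(-1, 3), so λ = -2.
Then H^4 v = λ^4·v = (-2)^4·(-1, 3) = 16·(-1, 3) = (-16, 48).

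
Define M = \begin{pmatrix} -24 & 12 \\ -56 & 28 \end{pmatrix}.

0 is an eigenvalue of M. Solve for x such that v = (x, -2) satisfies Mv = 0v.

We need (M)v = 0.
M = [[-24, 12], [-56, 28]].
Row 1: (-24)·x + (12)·-2 = 0
Row 2: (-56)·x + (28)·-2 = 0
Solving gives x = -1.
Check: M·(-1, -2) = (0, 0) = 0·(-1, -2).

-1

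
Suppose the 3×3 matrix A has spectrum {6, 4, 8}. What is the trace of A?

18

trace(A) is the sum of the eigenvalues: (6) + (4) + (8) = 18.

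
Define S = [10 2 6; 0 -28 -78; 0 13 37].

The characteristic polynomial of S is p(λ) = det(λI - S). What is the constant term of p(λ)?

p(λ) = λ^3 - 19λ^2 + 68λ + 220.
The constant term is 220.

220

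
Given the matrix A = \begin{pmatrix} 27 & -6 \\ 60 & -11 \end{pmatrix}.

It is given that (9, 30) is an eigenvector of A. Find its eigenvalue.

Compute Av: A·(9, 30) = (63, 210).
Since Av = λv, compare component 1: 63 = λ·9, so λ = 7.

7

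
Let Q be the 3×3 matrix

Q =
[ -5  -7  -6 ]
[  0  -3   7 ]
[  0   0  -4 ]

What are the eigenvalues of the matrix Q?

-5, -4, -3

Q is upper triangular, so its eigenvalues are the diagonal entries.
Diagonal: -5, -3, -4.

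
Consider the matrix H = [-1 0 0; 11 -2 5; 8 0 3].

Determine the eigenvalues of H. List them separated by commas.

-2, -1, 3

Compute the characteristic polynomial p(r) = det(rI - H).
Expanding along the first row, p(r) = r^3 - 7r - 6.
Since p(-2) = 0, r = -2 is a root.
Dividing by (r + 2) leaves r^2 - 2r - 3.
The quadratic factors as (r + 1)·(r - 3).
Eigenvalues: -2, -1, 3.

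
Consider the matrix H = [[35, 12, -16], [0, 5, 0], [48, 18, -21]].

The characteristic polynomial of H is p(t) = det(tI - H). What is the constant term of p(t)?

-165

p(t) = t^3 - 19t^2 + 103t - 165.
The constant term is -165.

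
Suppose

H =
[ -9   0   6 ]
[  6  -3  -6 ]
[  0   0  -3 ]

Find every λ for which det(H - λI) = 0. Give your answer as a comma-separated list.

-9, -3, -3

The characteristic polynomial is p(λ) = det(λI - H).
Expanding along the first row, p(λ) = λ^3 + 15λ^2 + 63λ + 81.
Since p(-3) = 0, λ = -3 is a root.
Dividing by (λ + 3) leaves λ^2 + 12λ + 27.
The quadratic factors as (λ + 9)·(λ + 3).
Eigenvalues: -9, -3, -3.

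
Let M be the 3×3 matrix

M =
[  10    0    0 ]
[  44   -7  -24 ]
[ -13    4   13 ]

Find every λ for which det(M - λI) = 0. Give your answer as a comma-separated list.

Set up det(tI - M) = 0.
Cofactor expansion gives p(t) = t^3 - 16t^2 + 65t - 50.
Try t = 1: p(1) = 0, so 1 is a root.
Factor out (t - 1): p(t) = (t - 1)·(t^2 - 15t + 50).
The quadratic factors as (t - 5)·(t - 10).
Eigenvalues: 1, 5, 10.

1, 5, 10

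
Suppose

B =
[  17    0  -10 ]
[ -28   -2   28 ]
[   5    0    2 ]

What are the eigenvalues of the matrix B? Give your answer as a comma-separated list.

The characteristic polynomial is p(t) = det(tI - B).
Expanding the 3×3 determinant: p(t) = t^3 - 17t^2 + 46t + 168.
Try t = -2: p(-2) = 0, so -2 is a root.
Factor out (t + 2): p(t) = (t + 2)·(t^2 - 19t + 84).
The quadratic factors as (t - 7)·(t - 12).
Eigenvalues: -2, 7, 12.

-2, 7, 12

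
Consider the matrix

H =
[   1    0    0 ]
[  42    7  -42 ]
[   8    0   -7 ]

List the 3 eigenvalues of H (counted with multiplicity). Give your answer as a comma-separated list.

Compute the characteristic polynomial p(λ) = det(λI - H).
Cofactor expansion gives p(λ) = λ^3 - λ^2 - 49λ + 49.
Since p(-7) = 0, λ = -7 is a root.
Factor out (λ + 7): p(λ) = (λ + 7)·(λ^2 - 8λ + 7).
The quadratic factors as (λ - 1)·(λ - 7).
Eigenvalues: -7, 1, 7.

-7, 1, 7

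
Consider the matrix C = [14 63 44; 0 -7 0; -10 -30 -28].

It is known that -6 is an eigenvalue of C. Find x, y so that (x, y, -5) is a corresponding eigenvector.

11, 0

We need (C + 6I)v = 0.
C + 6I = [[20, 63, 44], [0, -1, 0], [-10, -30, -22]].
Row 1: (20)·x + (63)·y + (44)·-5 = 0
Row 2: (0)·x + (-1)·y + (0)·-5 = 0
Row 3: (-10)·x + (-30)·y + (-22)·-5 = 0
Solving gives x = 11, y = 0.
Check: C·(11, 0, -5) = (-66, 0, 30) = -6·(11, 0, -5).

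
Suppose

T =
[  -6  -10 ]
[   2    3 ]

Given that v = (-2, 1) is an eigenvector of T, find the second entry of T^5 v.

-1

First find the eigenvalue: Tv = (2, -1) = -1·(-2, 1), so λ = -1.
Then T^5 v = λ^5·v = (-1)^5·(-2, 1) = -1·(-2, 1) = (2, -1).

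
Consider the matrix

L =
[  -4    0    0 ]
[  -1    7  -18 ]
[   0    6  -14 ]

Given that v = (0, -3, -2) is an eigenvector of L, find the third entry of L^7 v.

156250

First find the eigenvalue: Lv = (0, 15, 10) = -5·(0, -3, -2), so λ = -5.
Then L^7 v = λ^7·v = (-5)^7·(0, -3, -2) = -78125·(0, -3, -2) = (0, 234375, 156250).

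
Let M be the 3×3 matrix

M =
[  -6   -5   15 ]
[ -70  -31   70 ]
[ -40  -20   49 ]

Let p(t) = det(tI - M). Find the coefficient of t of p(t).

p(t) = t^3 - 12t^2 + 23t + 36.
The coefficient of t is 23.

23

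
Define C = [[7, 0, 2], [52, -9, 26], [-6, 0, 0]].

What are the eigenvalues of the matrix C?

Compute the characteristic polynomial p(t) = det(tI - C).
Expanding the 3×3 determinant: p(t) = t^3 + 2t^2 - 51t + 108.
Rational-root test: t = -9 gives p(-9) = 0.
Factor out (t + 9): p(t) = (t + 9)·(t^2 - 7t + 12).
The quadratic factors as (t - 3)·(t - 4).
Eigenvalues: -9, 3, 4.

-9, 3, 4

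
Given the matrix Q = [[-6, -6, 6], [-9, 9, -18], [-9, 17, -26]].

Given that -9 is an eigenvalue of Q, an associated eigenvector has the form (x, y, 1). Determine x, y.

0, 1

We need (Q + 9I)v = 0.
Q + 9I = [[3, -6, 6], [-9, 18, -18], [-9, 17, -17]].
Row 1: (3)·x + (-6)·y + (6)·1 = 0
Row 2: (-9)·x + (18)·y + (-18)·1 = 0
Row 3: (-9)·x + (17)·y + (-17)·1 = 0
Solving gives x = 0, y = 1.
Check: Q·(0, 1, 1) = (0, -9, -9) = -9·(0, 1, 1).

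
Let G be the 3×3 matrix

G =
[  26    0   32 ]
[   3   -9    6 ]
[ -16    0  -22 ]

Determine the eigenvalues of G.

The characteristic polynomial is p(λ) = det(λI - G).
Cofactor expansion gives p(λ) = λ^3 + 5λ^2 - 96λ - 540.
Rational-root test: λ = -6 gives p(-6) = 0.
Factor out (λ + 6): p(λ) = (λ + 6)·(λ^2 - λ - 90).
The quadratic factors as (λ + 9)·(λ - 10).
Eigenvalues: -9, -6, 10.

-9, -6, 10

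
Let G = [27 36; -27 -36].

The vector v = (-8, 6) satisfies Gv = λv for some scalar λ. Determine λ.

0

Compute Gv: G·(-8, 6) = (0, 0).
Since Gv = λv, compare component 1: 0 = λ·-8, so λ = 0.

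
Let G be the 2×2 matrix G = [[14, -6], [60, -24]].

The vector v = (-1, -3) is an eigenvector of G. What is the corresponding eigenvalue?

Compute Gv: G·(-1, -3) = (4, 12).
Since Gv = λv, compare component 1: 4 = λ·-1, so λ = -4.

-4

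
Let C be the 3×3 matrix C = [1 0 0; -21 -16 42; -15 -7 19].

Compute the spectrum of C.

-2, 1, 5

Compute the characteristic polynomial p(t) = det(tI - C).
Expanding along the first row, p(t) = t^3 - 4t^2 - 7t + 10.
Rational-root test: t = 1 gives p(1) = 0.
Dividing by (t - 1) leaves t^2 - 3t - 10.
The quadratic factors as (t + 2)·(t - 5).
Eigenvalues: -2, 1, 5.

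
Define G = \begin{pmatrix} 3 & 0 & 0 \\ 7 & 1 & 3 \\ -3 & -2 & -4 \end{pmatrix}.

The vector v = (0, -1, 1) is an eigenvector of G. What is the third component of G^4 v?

16

First find the eigenvalue: Gv = (0, 2, -2) = -2·(0, -1, 1), so λ = -2.
Then G^4 v = λ^4·v = (-2)^4·(0, -1, 1) = 16·(0, -1, 1) = (0, -16, 16).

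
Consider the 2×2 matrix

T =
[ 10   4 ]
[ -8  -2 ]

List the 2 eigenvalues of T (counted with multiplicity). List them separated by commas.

2, 6

det(T - rI) = (10 - r)(-2 - r) - (4)·(-8) = r^2 - 8r + 12.
This factors as (r - 2)·(r - 6) = 0.
Eigenvalues: 2, 6.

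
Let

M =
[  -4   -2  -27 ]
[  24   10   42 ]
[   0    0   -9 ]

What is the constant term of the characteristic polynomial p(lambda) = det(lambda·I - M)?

72

p(0) = det(0·I − M) = det(−M) = (−1)^3·det(M).
det(M) = -72, so p(0) = 72.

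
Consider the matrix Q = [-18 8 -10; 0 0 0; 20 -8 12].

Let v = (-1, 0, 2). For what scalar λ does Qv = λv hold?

2

Compute Qv: Q·(-1, 0, 2) = (-2, 0, 4).
Since Qv = λv, compare component 1: -2 = λ·-1, so λ = 2.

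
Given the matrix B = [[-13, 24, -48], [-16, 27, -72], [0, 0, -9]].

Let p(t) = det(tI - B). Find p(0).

297

p(0) = det(0·I − B) = det(−B) = (−1)^3·det(B).
det(B) = -297, so p(0) = 297.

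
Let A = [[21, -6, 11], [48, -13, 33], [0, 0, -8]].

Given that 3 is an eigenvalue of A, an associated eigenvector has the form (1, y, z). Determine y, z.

We need (A - 3I)v = 0.
A - 3I = [[18, -6, 11], [48, -16, 33], [0, 0, -11]].
Row 1: (18)·1 + (-6)·y + (11)·z = 0
Row 2: (48)·1 + (-16)·y + (33)·z = 0
Row 3: (0)·1 + (0)·y + (-11)·z = 0
Solving gives y = 3, z = 0.
Check: A·(1, 3, 0) = (3, 9, 0) = 3·(1, 3, 0).

3, 0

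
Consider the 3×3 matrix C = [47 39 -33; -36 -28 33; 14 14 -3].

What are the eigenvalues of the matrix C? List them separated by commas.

The characteristic polynomial is p(μ) = det(μI - C).
Expanding the 3×3 determinant: p(μ) = μ^3 - 16μ^2 + 31μ + 264.
Rational-root test: μ = -3 gives p(-3) = 0.
Dividing by (μ + 3) leaves μ^2 - 19μ + 88.
The quadratic factors as (μ - 8)·(μ - 11).
Eigenvalues: -3, 8, 11.

-3, 8, 11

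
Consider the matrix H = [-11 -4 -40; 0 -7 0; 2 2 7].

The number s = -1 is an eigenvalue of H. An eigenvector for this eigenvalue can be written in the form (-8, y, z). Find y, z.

0, 2

We need (H + 1I)v = 0.
H + 1I = [[-10, -4, -40], [0, -6, 0], [2, 2, 8]].
Row 1: (-10)·-8 + (-4)·y + (-40)·z = 0
Row 2: (0)·-8 + (-6)·y + (0)·z = 0
Row 3: (2)·-8 + (2)·y + (8)·z = 0
Solving gives y = 0, z = 2.
Check: H·(-8, 0, 2) = (8, 0, -2) = -1·(-8, 0, 2).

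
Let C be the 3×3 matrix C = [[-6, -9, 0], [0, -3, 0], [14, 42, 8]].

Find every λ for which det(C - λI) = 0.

Set up det(rI - C) = 0.
Expanding along the first row, p(r) = r^3 + r^2 - 54r - 144.
Since p(-3) = 0, r = -3 is a root.
Factor out (r + 3): p(r) = (r + 3)·(r^2 - 2r - 48).
The quadratic factors as (r + 6)·(r - 8).
Eigenvalues: -6, -3, 8.

-6, -3, 8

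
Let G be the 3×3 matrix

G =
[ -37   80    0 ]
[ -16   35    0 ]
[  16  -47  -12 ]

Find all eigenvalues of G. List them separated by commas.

-12, -5, 3

The characteristic polynomial is p(s) = det(sI - G).
Expanding the 3×3 determinant: p(s) = s^3 + 14s^2 + 9s - 180.
Try s = 3: p(3) = 0, so 3 is a root.
Factor out (s - 3): p(s) = (s - 3)·(s^2 + 17s + 60).
The quadratic factors as (s + 12)·(s + 5).
Eigenvalues: -12, -5, 3.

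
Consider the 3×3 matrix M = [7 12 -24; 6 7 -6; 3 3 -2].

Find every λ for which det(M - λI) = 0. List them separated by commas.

1, 4, 7

Set up det(λI - M) = 0.
Cofactor expansion gives p(λ) = λ^3 - 12λ^2 + 39λ - 28.
Try λ = 1: p(1) = 0, so 1 is a root.
Factor out (λ - 1): p(λ) = (λ - 1)·(λ^2 - 11λ + 28).
The quadratic factors as (λ - 4)·(λ - 7).
Eigenvalues: 1, 4, 7.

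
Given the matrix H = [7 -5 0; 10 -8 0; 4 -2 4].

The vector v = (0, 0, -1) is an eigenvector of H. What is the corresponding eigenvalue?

Compute Hv: H·(0, 0, -1) = (0, 0, -4).
Since Hv = λv, compare component 3: -4 = λ·-1, so λ = 4.

4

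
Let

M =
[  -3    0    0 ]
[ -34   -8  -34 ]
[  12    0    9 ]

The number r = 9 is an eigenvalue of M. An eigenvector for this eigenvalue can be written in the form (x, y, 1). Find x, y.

0, -2

We need (M - 9I)v = 0.
M - 9I = [[-12, 0, 0], [-34, -17, -34], [12, 0, 0]].
Row 1: (-12)·x + (0)·y + (0)·1 = 0
Row 2: (-34)·x + (-17)·y + (-34)·1 = 0
Row 3: (12)·x + (0)·y + (0)·1 = 0
Solving gives x = 0, y = -2.
Check: M·(0, -2, 1) = (0, -18, 9) = 9·(0, -2, 1).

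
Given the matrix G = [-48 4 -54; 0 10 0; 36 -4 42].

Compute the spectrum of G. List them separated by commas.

The characteristic polynomial is p(lambda) = det(lambda·I - G).
Expanding the 3×3 determinant: p(lambda) = lambda^3 - 4·lambda^2 - 132·lambda + 720.
Since p(-12) = 0, lambda = -12 is a root.
Factor out (lambda + 12): p(lambda) = (lambda + 12)·(lambda^2 - 16·lambda + 60).
The quadratic factors as (lambda - 6)·(lambda - 10).
Eigenvalues: -12, 6, 10.

-12, 6, 10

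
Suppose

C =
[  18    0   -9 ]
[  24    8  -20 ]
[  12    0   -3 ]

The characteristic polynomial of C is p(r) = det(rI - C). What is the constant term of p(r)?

-432

p(r) = r^3 - 23r^2 + 174r - 432.
The constant term is -432.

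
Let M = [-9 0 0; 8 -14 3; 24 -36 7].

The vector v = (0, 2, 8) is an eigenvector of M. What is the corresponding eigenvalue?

-2

Compute Mv: M·(0, 2, 8) = (0, -4, -16).
Since Mv = λv, compare component 2: -4 = λ·2, so λ = -2.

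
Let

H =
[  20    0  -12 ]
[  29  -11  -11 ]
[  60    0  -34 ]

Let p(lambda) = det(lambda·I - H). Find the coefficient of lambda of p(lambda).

194

p(lambda) = lambda^3 + 25·lambda^2 + 194·lambda + 440.
The coefficient of lambda is 194.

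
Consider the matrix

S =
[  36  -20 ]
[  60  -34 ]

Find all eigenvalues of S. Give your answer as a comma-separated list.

det(S - rI) = (36 - r)(-34 - r) - (-20)·(60) = r^2 - 2r - 24.
This factors as (r + 4)·(r - 6) = 0.
Eigenvalues: -4, 6.

-4, 6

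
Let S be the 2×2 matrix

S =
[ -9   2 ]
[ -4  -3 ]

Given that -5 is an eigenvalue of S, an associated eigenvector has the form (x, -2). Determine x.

-1

We need (S + 5I)v = 0.
S + 5I = [[-4, 2], [-4, 2]].
Row 1: (-4)·x + (2)·-2 = 0
Row 2: (-4)·x + (2)·-2 = 0
Solving gives x = -1.
Check: S·(-1, -2) = (5, 10) = -5·(-1, -2).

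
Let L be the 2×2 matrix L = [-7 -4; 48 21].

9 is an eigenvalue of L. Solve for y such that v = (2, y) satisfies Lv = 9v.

We need (L - 9I)v = 0.
L - 9I = [[-16, -4], [48, 12]].
Row 1: (-16)·2 + (-4)·y = 0
Row 2: (48)·2 + (12)·y = 0
Solving gives y = -8.
Check: L·(2, -8) = (18, -72) = 9·(2, -8).

-8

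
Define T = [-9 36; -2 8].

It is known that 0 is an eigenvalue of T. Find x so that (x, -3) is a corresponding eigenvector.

We need (T)v = 0.
T = [[-9, 36], [-2, 8]].
Row 1: (-9)·x + (36)·-3 = 0
Row 2: (-2)·x + (8)·-3 = 0
Solving gives x = -12.
Check: T·(-12, -3) = (0, 0) = 0·(-12, -3).

-12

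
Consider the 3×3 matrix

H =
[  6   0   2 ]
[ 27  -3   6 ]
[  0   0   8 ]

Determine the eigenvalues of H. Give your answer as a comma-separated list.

-3, 6, 8

Compute the characteristic polynomial p(s) = det(sI - H).
Expanding the 3×3 determinant: p(s) = s^3 - 11s^2 + 6s + 144.
Try s = -3: p(-3) = 0, so -3 is a root.
Dividing by (s + 3) leaves s^2 - 14s + 48.
The quadratic factors as (s - 6)·(s - 8).
Eigenvalues: -3, 6, 8.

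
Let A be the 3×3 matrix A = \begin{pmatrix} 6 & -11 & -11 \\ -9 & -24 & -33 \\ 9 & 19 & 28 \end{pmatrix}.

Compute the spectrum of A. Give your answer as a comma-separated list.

-5, 6, 9

Set up det(λI - A) = 0.
Cofactor expansion gives p(λ) = λ^3 - 10λ^2 - 21λ + 270.
Try λ = 6: p(6) = 0, so 6 is a root.
Dividing by (λ - 6) leaves λ^2 - 4λ - 45.
The quadratic factors as (λ + 5)·(λ - 9).
Eigenvalues: -5, 6, 9.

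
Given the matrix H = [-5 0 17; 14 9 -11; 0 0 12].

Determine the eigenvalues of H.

-5, 9, 12

The characteristic polynomial is p(lambda) = det(lambda·I - H).
Cofactor expansion gives p(lambda) = lambda^3 - 16·lambda^2 + 3·lambda + 540.
Since p(-5) = 0, lambda = -5 is a root.
Dividing by (lambda + 5) leaves lambda^2 - 21·lambda + 108.
The quadratic factors as (lambda - 9)·(lambda - 12).
Eigenvalues: -5, 9, 12.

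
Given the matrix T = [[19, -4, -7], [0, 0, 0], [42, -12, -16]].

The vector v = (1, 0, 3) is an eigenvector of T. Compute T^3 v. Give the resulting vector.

First find the eigenvalue: Tv = (-2, 0, -6) = -2·(1, 0, 3), so λ = -2.
Then T^3 v = λ^3·v = (-2)^3·(1, 0, 3) = -8·(1, 0, 3) = (-8, 0, -24).

(-8, 0, -24)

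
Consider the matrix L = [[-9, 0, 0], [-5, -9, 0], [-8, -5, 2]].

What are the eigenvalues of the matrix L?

-9, -9, 2

L is lower triangular, so its eigenvalues are the diagonal entries.
Diagonal: -9, -9, 2.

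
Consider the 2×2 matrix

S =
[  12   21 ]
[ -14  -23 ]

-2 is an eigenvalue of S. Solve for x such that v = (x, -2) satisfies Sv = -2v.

We need (S + 2I)v = 0.
S + 2I = [[14, 21], [-14, -21]].
Row 1: (14)·x + (21)·-2 = 0
Row 2: (-14)·x + (-21)·-2 = 0
Solving gives x = 3.
Check: S·(3, -2) = (-6, 4) = -2·(3, -2).

3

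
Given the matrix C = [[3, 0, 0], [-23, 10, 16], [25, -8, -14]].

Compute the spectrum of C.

Compute the characteristic polynomial p(λ) = det(λI - C).
Expanding along the first row, p(λ) = λ^3 + λ^2 - 24λ + 36.
Rational-root test: λ = 2 gives p(2) = 0.
Dividing by (λ - 2) leaves λ^2 + 3λ - 18.
The quadratic factors as (λ + 6)·(λ - 3).
Eigenvalues: -6, 2, 3.

-6, 2, 3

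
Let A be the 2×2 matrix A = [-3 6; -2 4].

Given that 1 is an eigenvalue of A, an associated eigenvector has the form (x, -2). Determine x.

We need (A - 1I)v = 0.
A - 1I = [[-4, 6], [-2, 3]].
Row 1: (-4)·x + (6)·-2 = 0
Row 2: (-2)·x + (3)·-2 = 0
Solving gives x = -3.
Check: A·(-3, -2) = (-3, -2) = 1·(-3, -2).

-3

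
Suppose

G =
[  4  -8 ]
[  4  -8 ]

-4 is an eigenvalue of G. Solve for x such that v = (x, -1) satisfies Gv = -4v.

-1

We need (G + 4I)v = 0.
G + 4I = [[8, -8], [4, -4]].
Row 1: (8)·x + (-8)·-1 = 0
Row 2: (4)·x + (-4)·-1 = 0
Solving gives x = -1.
Check: G·(-1, -1) = (4, 4) = -4·(-1, -1).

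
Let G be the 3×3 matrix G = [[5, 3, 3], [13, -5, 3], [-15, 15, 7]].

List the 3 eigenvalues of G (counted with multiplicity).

Compute the characteristic polynomial p(r) = det(rI - G).
Expanding along the first row, p(r) = r^3 - 7r^2 - 64r + 448.
Since p(8) = 0, r = 8 is a root.
Dividing by (r - 8) leaves r^2 + r - 56.
The quadratic factors as (r + 8)·(r - 7).
Eigenvalues: -8, 7, 8.

-8, 7, 8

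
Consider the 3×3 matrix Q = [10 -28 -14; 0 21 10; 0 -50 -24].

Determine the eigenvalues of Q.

Compute the characteristic polynomial p(λ) = det(λI - Q).
Expanding the 3×3 determinant: p(λ) = λ^3 - 7λ^2 - 34λ + 40.
Rational-root test: λ = -4 gives p(-4) = 0.
Factor out (λ + 4): p(λ) = (λ + 4)·(λ^2 - 11λ + 10).
The quadratic factors as (λ - 1)·(λ - 10).
Eigenvalues: -4, 1, 10.

-4, 1, 10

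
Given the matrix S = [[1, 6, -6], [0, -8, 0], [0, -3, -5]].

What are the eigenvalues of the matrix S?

-8, -5, 1

Compute the characteristic polynomial p(t) = det(tI - S).
Cofactor expansion gives p(t) = t^3 + 12t^2 + 27t - 40.
Try t = -8: p(-8) = 0, so -8 is a root.
Factor out (t + 8): p(t) = (t + 8)·(t^2 + 4t - 5).
The quadratic factors as (t + 5)·(t - 1).
Eigenvalues: -8, -5, 1.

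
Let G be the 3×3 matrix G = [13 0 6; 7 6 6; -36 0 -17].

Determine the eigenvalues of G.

-5, 1, 6

Set up det(lambda·I - G) = 0.
Expanding along the first row, p(lambda) = lambda^3 - 2·lambda^2 - 29·lambda + 30.
Since p(-5) = 0, lambda = -5 is a root.
Factor out (lambda + 5): p(lambda) = (lambda + 5)·(lambda^2 - 7·lambda + 6).
The quadratic factors as (lambda - 1)·(lambda - 6).
Eigenvalues: -5, 1, 6.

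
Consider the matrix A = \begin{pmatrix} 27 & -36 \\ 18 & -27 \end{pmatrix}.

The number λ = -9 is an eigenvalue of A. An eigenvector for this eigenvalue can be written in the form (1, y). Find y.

1

We need (A + 9I)v = 0.
A + 9I = [[36, -36], [18, -18]].
Row 1: (36)·1 + (-36)·y = 0
Row 2: (18)·1 + (-18)·y = 0
Solving gives y = 1.
Check: A·(1, 1) = (-9, -9) = -9·(1, 1).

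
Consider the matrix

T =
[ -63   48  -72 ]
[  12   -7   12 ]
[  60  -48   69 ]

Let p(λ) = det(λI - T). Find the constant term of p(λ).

p(λ) = λ^3 + λ^2 - 69λ - 189.
The constant term is -189.

-189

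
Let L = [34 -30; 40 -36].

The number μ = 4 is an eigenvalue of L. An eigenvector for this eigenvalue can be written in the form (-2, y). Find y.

-2

We need (L - 4I)v = 0.
L - 4I = [[30, -30], [40, -40]].
Row 1: (30)·-2 + (-30)·y = 0
Row 2: (40)·-2 + (-40)·y = 0
Solving gives y = -2.
Check: L·(-2, -2) = (-8, -8) = 4·(-2, -2).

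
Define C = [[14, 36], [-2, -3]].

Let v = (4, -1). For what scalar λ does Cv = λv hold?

5

Compute Cv: C·(4, -1) = (20, -5).
Since Cv = λv, compare component 1: 20 = λ·4, so λ = 5.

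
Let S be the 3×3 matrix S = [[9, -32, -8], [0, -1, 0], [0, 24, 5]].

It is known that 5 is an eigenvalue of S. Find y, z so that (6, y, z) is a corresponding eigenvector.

We need (S - 5I)v = 0.
S - 5I = [[4, -32, -8], [0, -6, 0], [0, 24, 0]].
Row 1: (4)·6 + (-32)·y + (-8)·z = 0
Row 2: (0)·6 + (-6)·y + (0)·z = 0
Row 3: (0)·6 + (24)·y + (0)·z = 0
Solving gives y = 0, z = 3.
Check: S·(6, 0, 3) = (30, 0, 15) = 5·(6, 0, 3).

0, 3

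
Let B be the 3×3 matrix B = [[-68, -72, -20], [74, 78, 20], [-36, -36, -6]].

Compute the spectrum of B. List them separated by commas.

-6, 4, 6

The characteristic polynomial is p(μ) = det(μI - B).
Expanding the 3×3 determinant: p(μ) = μ^3 - 4μ^2 - 36μ + 144.
Since p(4) = 0, μ = 4 is a root.
Factor out (μ - 4): p(μ) = (μ - 4)·(μ^2 - 36).
The quadratic factors as (μ + 6)·(μ - 6).
Eigenvalues: -6, 4, 6.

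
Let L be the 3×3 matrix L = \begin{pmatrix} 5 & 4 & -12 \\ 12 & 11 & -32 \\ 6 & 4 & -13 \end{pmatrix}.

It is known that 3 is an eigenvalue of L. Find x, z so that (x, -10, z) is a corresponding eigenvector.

We need (L - 3I)v = 0.
L - 3I = [[2, 4, -12], [12, 8, -32], [6, 4, -16]].
Row 1: (2)·x + (4)·-10 + (-12)·z = 0
Row 2: (12)·x + (8)·-10 + (-32)·z = 0
Row 3: (6)·x + (4)·-10 + (-16)·z = 0
Solving gives x = -4, z = -4.
Check: L·(-4, -10, -4) = (-12, -30, -12) = 3·(-4, -10, -4).

-4, -4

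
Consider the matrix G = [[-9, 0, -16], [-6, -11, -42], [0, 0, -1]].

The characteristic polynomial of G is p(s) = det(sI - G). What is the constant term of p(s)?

p(s) = s^3 + 21s^2 + 119s + 99.
The constant term is 99.

99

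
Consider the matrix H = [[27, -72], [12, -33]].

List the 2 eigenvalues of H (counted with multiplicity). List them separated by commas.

det(H - λI) = (27 - λ)(-33 - λ) - (-72)·(12) = λ^2 + 6λ - 27.
This factors as (λ + 9)·(λ - 3) = 0.
Eigenvalues: -9, 3.

-9, 3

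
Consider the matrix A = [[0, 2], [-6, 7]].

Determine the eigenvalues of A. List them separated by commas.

det(A - sI) = (0 - s)(7 - s) - (2)·(-6) = s^2 - 7s + 12.
This factors as (s - 3)·(s - 4) = 0.
Eigenvalues: 3, 4.

3, 4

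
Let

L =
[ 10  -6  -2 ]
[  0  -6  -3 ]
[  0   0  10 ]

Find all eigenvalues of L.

-6, 10, 10

L is upper triangular, so its eigenvalues are the diagonal entries.
Diagonal: 10, -6, 10.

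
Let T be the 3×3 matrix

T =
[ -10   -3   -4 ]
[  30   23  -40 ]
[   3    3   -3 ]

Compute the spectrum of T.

Compute the characteristic polynomial p(λ) = det(λI - T).
Expanding the 3×3 determinant: p(λ) = λ^3 - 10λ^2 - 47λ + 504.
Try λ = -7: p(-7) = 0, so -7 is a root.
Factor out (λ + 7): p(λ) = (λ + 7)·(λ^2 - 17λ + 72).
The quadratic factors as (λ - 8)·(λ - 9).
Eigenvalues: -7, 8, 9.

-7, 8, 9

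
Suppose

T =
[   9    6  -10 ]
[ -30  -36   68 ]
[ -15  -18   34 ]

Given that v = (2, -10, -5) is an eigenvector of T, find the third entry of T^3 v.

-320

First find the eigenvalue: Tv = (8, -40, -20) = 4·(2, -10, -5), so λ = 4.
Then T^3 v = λ^3·v = 4^3·(2, -10, -5) = 64·(2, -10, -5) = (128, -640, -320).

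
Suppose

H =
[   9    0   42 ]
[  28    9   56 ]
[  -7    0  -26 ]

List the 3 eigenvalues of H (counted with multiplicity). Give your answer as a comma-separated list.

Compute the characteristic polynomial p(lambda) = det(lambda·I - H).
Expanding along the first row, p(lambda) = lambda^3 + 8·lambda^2 - 93·lambda - 540.
Since p(-5) = 0, lambda = -5 is a root.
Dividing by (lambda + 5) leaves lambda^2 + 3·lambda - 108.
The quadratic factors as (lambda + 12)·(lambda - 9).
Eigenvalues: -12, -5, 9.

-12, -5, 9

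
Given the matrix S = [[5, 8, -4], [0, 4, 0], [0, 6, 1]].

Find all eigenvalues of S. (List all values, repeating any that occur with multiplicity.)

Compute the characteristic polynomial p(λ) = det(λI - S).
Expanding along the first row, p(λ) = λ^3 - 10λ^2 + 29λ - 20.
Rational-root test: λ = 5 gives p(5) = 0.
Dividing by (λ - 5) leaves λ^2 - 5λ + 4.
The quadratic factors as (λ - 1)·(λ - 4).
Eigenvalues: 1, 4, 5.

1, 4, 5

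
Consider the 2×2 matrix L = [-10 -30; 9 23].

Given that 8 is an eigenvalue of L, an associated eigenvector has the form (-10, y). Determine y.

We need (L - 8I)v = 0.
L - 8I = [[-18, -30], [9, 15]].
Row 1: (-18)·-10 + (-30)·y = 0
Row 2: (9)·-10 + (15)·y = 0
Solving gives y = 6.
Check: L·(-10, 6) = (-80, 48) = 8·(-10, 6).

6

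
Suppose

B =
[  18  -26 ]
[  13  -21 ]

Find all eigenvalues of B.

det(B - lambda·I) = (18 - lambda)(-21 - lambda) - (-26)·(13) = lambda^2 + 3·lambda - 40.
This factors as (lambda + 8)·(lambda - 5) = 0.
Eigenvalues: -8, 5.

-8, 5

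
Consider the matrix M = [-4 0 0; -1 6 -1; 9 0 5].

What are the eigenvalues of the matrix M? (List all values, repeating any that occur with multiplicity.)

The characteristic polynomial is p(λ) = det(λI - M).
Expanding along the first row, p(λ) = λ^3 - 7λ^2 - 14λ + 120.
Rational-root test: λ = 6 gives p(6) = 0.
Factor out (λ - 6): p(λ) = (λ - 6)·(λ^2 - λ - 20).
The quadratic factors as (λ + 4)·(λ - 5).
Eigenvalues: -4, 5, 6.

-4, 5, 6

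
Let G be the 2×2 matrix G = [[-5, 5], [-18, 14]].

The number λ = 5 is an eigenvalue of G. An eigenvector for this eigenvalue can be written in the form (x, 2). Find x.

1

We need (G - 5I)v = 0.
G - 5I = [[-10, 5], [-18, 9]].
Row 1: (-10)·x + (5)·2 = 0
Row 2: (-18)·x + (9)·2 = 0
Solving gives x = 1.
Check: G·(1, 2) = (5, 10) = 5·(1, 2).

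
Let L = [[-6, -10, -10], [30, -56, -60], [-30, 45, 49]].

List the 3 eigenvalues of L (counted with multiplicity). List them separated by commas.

-11, -6, 4

The characteristic polynomial is p(r) = det(rI - L).
Expanding along the first row, p(r) = r^3 + 13r^2 - 2r - 264.
Since p(-11) = 0, r = -11 is a root.
Factor out (r + 11): p(r) = (r + 11)·(r^2 + 2r - 24).
The quadratic factors as (r + 6)·(r - 4).
Eigenvalues: -11, -6, 4.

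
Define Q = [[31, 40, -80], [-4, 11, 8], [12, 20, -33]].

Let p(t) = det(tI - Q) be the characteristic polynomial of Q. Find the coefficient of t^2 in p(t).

-9

The coefficient of t^2 of det(tI - Q) is −trace(Q).
trace(Q) = (31) + (11) + (-33) = 9, so the coefficient is -9.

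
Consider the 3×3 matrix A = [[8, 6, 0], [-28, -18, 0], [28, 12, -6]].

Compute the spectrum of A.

Compute the characteristic polynomial p(s) = det(sI - A).
Cofactor expansion gives p(s) = s^3 + 16s^2 + 84s + 144.
Since p(-4) = 0, s = -4 is a root.
Factor out (s + 4): p(s) = (s + 4)·(s^2 + 12s + 36).
The quadratic factor is (s + 6)^2.
Eigenvalues: -6, -6, -4.

-6, -6, -4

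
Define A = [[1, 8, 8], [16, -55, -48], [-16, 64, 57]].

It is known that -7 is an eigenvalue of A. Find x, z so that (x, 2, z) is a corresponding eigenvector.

We need (A + 7I)v = 0.
A + 7I = [[8, 8, 8], [16, -48, -48], [-16, 64, 64]].
Row 1: (8)·x + (8)·2 + (8)·z = 0
Row 2: (16)·x + (-48)·2 + (-48)·z = 0
Row 3: (-16)·x + (64)·2 + (64)·z = 0
Solving gives x = 0, z = -2.
Check: A·(0, 2, -2) = (0, -14, 14) = -7·(0, 2, -2).

0, -2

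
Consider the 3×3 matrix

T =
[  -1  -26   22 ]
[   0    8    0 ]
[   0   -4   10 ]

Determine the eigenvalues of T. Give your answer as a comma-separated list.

The characteristic polynomial is p(λ) = det(λI - T).
Expanding along the first row, p(λ) = λ^3 - 17λ^2 + 62λ + 80.
Since p(8) = 0, λ = 8 is a root.
Dividing by (λ - 8) leaves λ^2 - 9λ - 10.
The quadratic factors as (λ + 1)·(λ - 10).
Eigenvalues: -1, 8, 10.

-1, 8, 10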